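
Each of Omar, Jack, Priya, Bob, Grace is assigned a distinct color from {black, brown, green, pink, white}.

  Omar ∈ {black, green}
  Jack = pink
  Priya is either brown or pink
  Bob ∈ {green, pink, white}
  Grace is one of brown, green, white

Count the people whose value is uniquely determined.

Jack's domain is down to {pink}, so Jack = pink. Strike pink from Priya, Bob.
Priya's domain is down to {brown}, so Priya = brown. Remove brown from Grace.
The 3 still-open variables draw from only 3 values {black, green, white}, so each is used; only Omar can be black, hence Omar = black.
Determined: Omar=black, Jack=pink, Priya=brown. The other people each still have more than one consistent value. That makes 3.

3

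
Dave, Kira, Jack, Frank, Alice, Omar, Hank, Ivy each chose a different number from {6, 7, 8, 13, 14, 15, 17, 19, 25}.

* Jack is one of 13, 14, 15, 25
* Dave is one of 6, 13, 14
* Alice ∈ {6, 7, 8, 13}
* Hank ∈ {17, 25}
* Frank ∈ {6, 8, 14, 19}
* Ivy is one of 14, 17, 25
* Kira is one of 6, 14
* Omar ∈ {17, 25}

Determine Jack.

15

Omar and Hank between them cover only {17, 25} — a naked pair. Remove those values from Jack, Ivy.
Ivy must be 14 (only option left). Remove 14 from Dave, Kira, Jack, Frank.
Kira must be 6 (only option left). Eliminate 6 elsewhere: Dave, Frank, Alice.
Dave has just one choice, so Dave = 13. Remove 13 from Jack, Alice.
So Jack = 15.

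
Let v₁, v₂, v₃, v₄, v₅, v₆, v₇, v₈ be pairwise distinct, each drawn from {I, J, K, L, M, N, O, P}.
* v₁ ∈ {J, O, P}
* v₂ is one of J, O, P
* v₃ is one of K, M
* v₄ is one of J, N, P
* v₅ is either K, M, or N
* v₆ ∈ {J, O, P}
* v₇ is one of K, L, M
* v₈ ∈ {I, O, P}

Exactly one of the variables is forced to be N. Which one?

The 8 variables draw from only 8 values {I, J, K, L, M, N, O, P}, so each is used; only v₈ can be I, hence v₈ = I.
The 7 still-open variables together cover exactly {J, K, L, M, N, O, P} — 7 values for 7 variables — and L appears only in v₇'s list, so v₇ = L.
The 3 variables v₁, v₂, v₆ are confined to {J, O, P}, which locks those values in; drop them from v₄.
So N goes to v₄.

v₄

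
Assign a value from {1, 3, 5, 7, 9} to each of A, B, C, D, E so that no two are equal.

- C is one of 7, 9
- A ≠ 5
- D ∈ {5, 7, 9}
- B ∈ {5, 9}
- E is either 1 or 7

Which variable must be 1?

E

Among the 5 variables, 3 fits only A (and all 5 values in {1, 3, 5, 7, 9} must be used), so A = 3.
The 4 still-open variables draw from only 4 values {1, 5, 7, 9}, so each is used; only E can be 1, hence E = 1.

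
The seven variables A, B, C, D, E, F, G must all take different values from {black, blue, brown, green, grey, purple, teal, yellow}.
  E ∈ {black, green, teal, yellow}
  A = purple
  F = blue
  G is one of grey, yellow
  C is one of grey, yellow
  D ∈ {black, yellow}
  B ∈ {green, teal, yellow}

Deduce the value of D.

black

A's domain is down to {purple}, so A = purple.
F must be blue (only option left).
C and G between them cover only {grey, yellow} — a naked pair. Remove those values from B, D, E.
So D = black.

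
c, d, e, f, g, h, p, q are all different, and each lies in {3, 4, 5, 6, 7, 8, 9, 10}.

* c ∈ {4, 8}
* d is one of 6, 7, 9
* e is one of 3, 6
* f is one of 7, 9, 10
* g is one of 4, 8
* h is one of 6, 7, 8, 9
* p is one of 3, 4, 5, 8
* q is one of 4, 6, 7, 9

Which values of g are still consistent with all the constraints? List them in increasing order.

4, 8

The 8 variables draw from only 8 values {3, 4, 5, 6, 7, 8, 9, 10}, so each is used; only p can be 5, hence p = 5.
The 7 still-open variables together cover exactly {3, 4, 6, 7, 8, 9, 10} — 7 values for 7 variables — and 3 appears only in e's list, so e = 3.
Among the 6 still-open variables, 10 fits only f (and all 6 values in {4, 6, 7, 8, 9, 10} must be used), so f = 10.
c and g share exactly the 2 values {4, 8}; by pigeonhole those values go to them, so strike 4, 8 from h, q.
No further eliminations apply; g can still be any of 4, 8.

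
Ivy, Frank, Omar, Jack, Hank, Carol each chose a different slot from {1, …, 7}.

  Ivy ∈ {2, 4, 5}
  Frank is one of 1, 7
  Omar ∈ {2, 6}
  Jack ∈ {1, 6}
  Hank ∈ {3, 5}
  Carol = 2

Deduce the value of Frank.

7

Carol's domain is down to {2}, so Carol = 2. Eliminate 2 elsewhere: Ivy, Omar.
Omar has just one choice, so Omar = 6. Strike 6 from Jack.
Jack must be 1 (only option left). Strike 1 from Frank.
So Frank = 7.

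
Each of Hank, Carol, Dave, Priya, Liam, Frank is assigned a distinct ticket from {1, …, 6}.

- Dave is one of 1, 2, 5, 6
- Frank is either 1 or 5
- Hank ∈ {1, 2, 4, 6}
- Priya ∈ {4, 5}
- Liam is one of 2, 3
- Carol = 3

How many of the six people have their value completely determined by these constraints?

2

Carol's domain is down to {3}, so Carol = 3. So Liam can't be 3.
Liam has just one choice, so Liam = 2. So Hank, Dave can't be 2.
Determined: Carol=3, Liam=2. The other people each still have more than one consistent value. That makes 2.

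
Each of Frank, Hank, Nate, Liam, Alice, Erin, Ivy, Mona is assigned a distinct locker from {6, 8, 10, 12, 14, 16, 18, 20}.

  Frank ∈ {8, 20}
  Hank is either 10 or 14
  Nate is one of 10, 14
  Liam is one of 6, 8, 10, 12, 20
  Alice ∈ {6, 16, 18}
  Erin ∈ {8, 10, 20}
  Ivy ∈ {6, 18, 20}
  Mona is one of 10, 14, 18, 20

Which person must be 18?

Mona

Among the 8 variables, 12 fits only Liam (and all 8 values in {6, 8, 10, 12, 14, 16, 18, 20} must be used), so Liam = 12.
The 7 still-open variables draw from only 7 values {6, 8, 10, 14, 16, 18, 20}, so each is used; only Alice can be 16, hence Alice = 16.
Among the 6 still-open variables, 6 fits only Ivy (and all 6 values in {6, 8, 10, 14, 18, 20} must be used), so Ivy = 6.
Among the 5 still-open variables, 18 fits only Mona (and all 5 values in {8, 10, 14, 18, 20} must be used), so Mona = 18.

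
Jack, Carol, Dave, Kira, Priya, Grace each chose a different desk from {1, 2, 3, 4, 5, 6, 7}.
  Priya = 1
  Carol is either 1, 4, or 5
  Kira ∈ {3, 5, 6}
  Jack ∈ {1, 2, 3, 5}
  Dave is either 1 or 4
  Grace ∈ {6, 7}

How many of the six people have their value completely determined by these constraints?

Priya must be 1 (only option left). Strike 1 from Jack, Carol, Dave.
Dave's domain is down to {4}, so Dave = 4. Remove 4 from Carol.
That leaves Carol = 5. Eliminate 5 elsewhere: Jack, Kira.
Determined: Carol=5, Dave=4, Priya=1. The other people each still have more than one consistent value. That makes 3.

3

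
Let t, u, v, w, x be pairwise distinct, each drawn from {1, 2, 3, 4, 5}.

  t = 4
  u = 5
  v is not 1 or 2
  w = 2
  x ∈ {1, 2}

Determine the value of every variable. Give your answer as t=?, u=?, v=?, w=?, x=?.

t has just one choice, so t = 4. Eliminate 4 elsewhere: v.
u has just one choice, so u = 5. Remove 5 from v.
v's domain is down to {3}, so v = 3.
That leaves w = 2. Remove 2 from x.
x must be 1 (only option left).

t=4, u=5, v=3, w=2, x=1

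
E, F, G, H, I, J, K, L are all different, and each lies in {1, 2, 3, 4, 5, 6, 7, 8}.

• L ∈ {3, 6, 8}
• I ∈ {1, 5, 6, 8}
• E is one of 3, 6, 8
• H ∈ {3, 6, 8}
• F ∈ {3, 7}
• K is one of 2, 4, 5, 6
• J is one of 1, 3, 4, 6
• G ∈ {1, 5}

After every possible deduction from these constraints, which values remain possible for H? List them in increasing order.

The 8 variables draw from only 8 values {1, 2, 3, 4, 5, 6, 7, 8}, so each is used; only K can be 2, hence K = 2.
Among the 7 still-open variables, 4 fits only J (and all 7 values in {1, 3, 4, 5, 6, 7, 8} must be used), so J = 4.
Among the 6 still-open variables, 7 fits only F (and all 6 values in {1, 3, 5, 6, 7, 8} must be used), so F = 7.
E, H, L share exactly the 3 values {3, 6, 8}; by pigeonhole those values go to them, so strike 3, 6, 8 from I.
No further eliminations apply; H can still be any of 3, 6, 8.

3, 6, 8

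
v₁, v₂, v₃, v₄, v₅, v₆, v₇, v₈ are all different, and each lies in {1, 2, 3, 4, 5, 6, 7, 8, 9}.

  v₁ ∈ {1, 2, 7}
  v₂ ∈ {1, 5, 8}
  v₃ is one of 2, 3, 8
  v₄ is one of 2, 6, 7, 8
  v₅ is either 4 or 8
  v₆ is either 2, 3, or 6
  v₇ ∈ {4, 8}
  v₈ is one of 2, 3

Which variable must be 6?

The 8 variables draw from only 8 values {1, 2, 3, 4, 5, 6, 7, 8}, so each is used; only v₂ can be 5, hence v₂ = 5.
Among the 7 still-open variables, 1 fits only v₁ (and all 7 values in {1, 2, 3, 4, 6, 7, 8} must be used), so v₁ = 1.
Among the 6 still-open variables, 7 fits only v₄ (and all 6 values in {2, 3, 4, 6, 7, 8} must be used), so v₄ = 7.
The 5 still-open variables together cover exactly {2, 3, 4, 6, 8} — 5 values for 5 variables — and 6 appears only in v₆'s list, so v₆ = 6.

v₆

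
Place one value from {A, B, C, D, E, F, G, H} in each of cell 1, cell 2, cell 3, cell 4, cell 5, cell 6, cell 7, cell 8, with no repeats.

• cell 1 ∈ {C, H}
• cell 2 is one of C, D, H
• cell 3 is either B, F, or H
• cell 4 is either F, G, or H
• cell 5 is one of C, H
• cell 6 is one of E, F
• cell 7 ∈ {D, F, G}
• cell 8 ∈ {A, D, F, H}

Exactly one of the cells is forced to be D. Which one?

cell 2

The 8 variables draw from only 8 values {A, B, C, D, E, F, G, H}, so each is used; only cell 8 can be A, hence cell 8 = A.
The 7 still-open variables draw from only 7 values {B, C, D, E, F, G, H}, so each is used; only cell 3 can be B, hence cell 3 = B.
Among the 6 still-open variables, E fits only cell 6 (and all 6 values in {C, D, E, F, G, H} must be used), so cell 6 = E.
cell 1 and cell 5 share exactly the 2 values {C, H}; by pigeonhole those values go to them, so strike C, H from cell 2, cell 4.
So D goes to cell 2.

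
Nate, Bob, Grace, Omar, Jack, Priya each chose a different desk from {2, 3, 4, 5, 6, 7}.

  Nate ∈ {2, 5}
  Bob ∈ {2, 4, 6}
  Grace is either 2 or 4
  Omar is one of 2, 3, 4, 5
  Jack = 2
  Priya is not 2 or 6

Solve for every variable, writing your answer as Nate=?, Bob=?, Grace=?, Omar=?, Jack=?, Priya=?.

Nate=5, Bob=6, Grace=4, Omar=3, Jack=2, Priya=7

Jack has just one choice, so Jack = 2. Remove 2 from Nate, Bob, Grace, Omar.
Nate must be 5 (only option left). Eliminate 5 elsewhere: Omar, Priya.
That leaves Grace = 4. Remove 4 from Bob, Omar, Priya.
That leaves Omar = 3. Remove 3 from Priya.
Priya's domain is down to {7}, so Priya = 7.
Bob must be 6 (only option left).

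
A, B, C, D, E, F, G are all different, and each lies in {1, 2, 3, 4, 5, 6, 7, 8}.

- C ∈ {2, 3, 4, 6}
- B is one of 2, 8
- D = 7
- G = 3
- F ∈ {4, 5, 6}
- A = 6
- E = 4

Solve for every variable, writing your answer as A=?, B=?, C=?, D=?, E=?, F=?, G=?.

A=6, B=8, C=2, D=7, E=4, F=5, G=3

A must be 6 (only option left). So C, F can't be 6.
D's domain is down to {7}, so D = 7.
E must be 4 (only option left). So C, F can't be 4.
That leaves F = 5.
That leaves G = 3. Strike 3 from C.
C's domain is down to {2}, so C = 2. Eliminate 2 elsewhere: B.
That leaves B = 8.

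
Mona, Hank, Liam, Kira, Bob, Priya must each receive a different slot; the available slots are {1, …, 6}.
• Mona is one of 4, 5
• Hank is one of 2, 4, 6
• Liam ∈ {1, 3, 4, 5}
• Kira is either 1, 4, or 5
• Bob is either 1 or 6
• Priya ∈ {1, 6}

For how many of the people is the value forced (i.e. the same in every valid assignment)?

The 6 variables together cover exactly {1, 2, 3, 4, 5, 6} — 6 values for 6 variables — and 2 appears only in Hank's list, so Hank = 2.
Among the 5 still-open variables, 3 fits only Liam (and all 5 values in {1, 3, 4, 5, 6} must be used), so Liam = 3.
Bob and Priya between them cover only {1, 6} — a naked pair. Remove those values from Kira.
Determined: Hank=2, Liam=3. The other people each still have more than one consistent value. That makes 2.

2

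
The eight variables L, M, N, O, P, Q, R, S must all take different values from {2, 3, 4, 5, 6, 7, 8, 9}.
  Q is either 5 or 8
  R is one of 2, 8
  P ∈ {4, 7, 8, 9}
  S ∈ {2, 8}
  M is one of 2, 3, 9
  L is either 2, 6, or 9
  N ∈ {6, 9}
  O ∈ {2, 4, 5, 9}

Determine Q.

5

Among the 8 variables, 3 fits only M (and all 8 values in {2, 3, 4, 5, 6, 7, 8, 9} must be used), so M = 3.
Among the 7 still-open variables, 7 fits only P (and all 7 values in {2, 4, 5, 6, 7, 8, 9} must be used), so P = 7.
The 6 still-open variables together cover exactly {2, 4, 5, 6, 8, 9} — 6 values for 6 variables — and 4 appears only in O's list, so O = 4.
Among the 5 still-open variables, 5 fits only Q (and all 5 values in {2, 5, 6, 8, 9} must be used), so Q = 5.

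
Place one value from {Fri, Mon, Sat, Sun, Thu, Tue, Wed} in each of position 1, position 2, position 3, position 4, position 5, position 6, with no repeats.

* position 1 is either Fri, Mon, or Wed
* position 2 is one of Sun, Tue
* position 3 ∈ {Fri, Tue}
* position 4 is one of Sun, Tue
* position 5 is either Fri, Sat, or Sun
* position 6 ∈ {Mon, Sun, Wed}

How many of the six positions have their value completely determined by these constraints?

The 6 variables draw from only 6 values {Fri, Mon, Sat, Sun, Tue, Wed}, so each is used; only position 5 can be Sat, hence position 5 = Sat.
position 2 and position 4 share exactly the 2 values {Sun, Tue}; by pigeonhole those values go to them, so strike Sun, Tue from position 3, position 6.
position 3 has just one choice, so position 3 = Fri. Eliminate Fri elsewhere: position 1.
Determined: position 3=Fri, position 5=Sat. The other positions each still have more than one consistent value. That makes 2.

2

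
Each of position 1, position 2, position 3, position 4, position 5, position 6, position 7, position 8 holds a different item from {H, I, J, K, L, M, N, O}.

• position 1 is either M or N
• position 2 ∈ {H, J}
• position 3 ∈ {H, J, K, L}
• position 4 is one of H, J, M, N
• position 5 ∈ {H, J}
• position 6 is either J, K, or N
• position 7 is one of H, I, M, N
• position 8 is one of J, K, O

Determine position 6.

The 8 variables draw from only 8 values {H, I, J, K, L, M, N, O}, so each is used; only position 7 can be I, hence position 7 = I.
Among the 7 still-open variables, L fits only position 3 (and all 7 values in {H, J, K, L, M, N, O} must be used), so position 3 = L.
The 6 still-open variables together cover exactly {H, J, K, M, N, O} — 6 values for 6 variables — and O appears only in position 8's list, so position 8 = O.
Among the 5 still-open variables, K fits only position 6 (and all 5 values in {H, J, K, M, N} must be used), so position 6 = K.

K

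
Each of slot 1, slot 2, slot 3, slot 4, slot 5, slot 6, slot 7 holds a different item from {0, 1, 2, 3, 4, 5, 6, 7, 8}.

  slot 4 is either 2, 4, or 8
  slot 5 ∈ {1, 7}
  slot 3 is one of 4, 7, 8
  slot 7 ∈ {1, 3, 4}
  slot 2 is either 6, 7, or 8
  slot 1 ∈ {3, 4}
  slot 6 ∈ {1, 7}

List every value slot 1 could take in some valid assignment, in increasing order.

The 7 variables draw from only 7 values {1, 2, 3, 4, 6, 7, 8}, so each is used; only slot 4 can be 2, hence slot 4 = 2.
Among the 6 still-open variables, 6 fits only slot 2 (and all 6 values in {1, 3, 4, 6, 7, 8} must be used), so slot 2 = 6.
The 5 still-open variables draw from only 5 values {1, 3, 4, 7, 8}, so each is used; only slot 3 can be 8, hence slot 3 = 8.
slot 5 and slot 6 share exactly the 2 values {1, 7}; by pigeonhole those values go to them, so strike 1, 7 from slot 7.
No further eliminations apply; slot 1 can still be any of 3, 4.

3, 4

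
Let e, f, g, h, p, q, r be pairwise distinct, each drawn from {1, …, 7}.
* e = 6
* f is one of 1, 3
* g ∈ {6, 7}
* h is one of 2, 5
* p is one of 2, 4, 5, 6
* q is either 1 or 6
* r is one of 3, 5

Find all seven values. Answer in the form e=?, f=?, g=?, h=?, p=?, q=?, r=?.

e must be 6 (only option left). Eliminate 6 elsewhere: g, p, q.
g has just one choice, so g = 7.
q's domain is down to {1}, so q = 1. Strike 1 from f.
That leaves f = 3. So r can't be 3.
r has just one choice, so r = 5. So h, p can't be 5.
That leaves h = 2. So p can't be 2.
p must be 4 (only option left).

e=6, f=3, g=7, h=2, p=4, q=1, r=5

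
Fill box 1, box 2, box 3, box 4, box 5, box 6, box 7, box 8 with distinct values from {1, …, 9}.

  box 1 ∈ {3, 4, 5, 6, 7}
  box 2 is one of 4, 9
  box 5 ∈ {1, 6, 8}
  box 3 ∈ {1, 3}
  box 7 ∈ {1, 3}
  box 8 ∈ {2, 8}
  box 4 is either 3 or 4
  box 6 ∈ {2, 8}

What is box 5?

The 2 variables box 3 and box 7 are confined to {1, 3}, which locks those values in; drop them from box 1, box 4, box 5.
That leaves box 4 = 4. Remove 4 from box 1, box 2.
box 2 must be 9 (only option left).
box 6 and box 8 between them cover only {2, 8} — a naked pair. Remove those values from box 5.
So box 5 = 6.

6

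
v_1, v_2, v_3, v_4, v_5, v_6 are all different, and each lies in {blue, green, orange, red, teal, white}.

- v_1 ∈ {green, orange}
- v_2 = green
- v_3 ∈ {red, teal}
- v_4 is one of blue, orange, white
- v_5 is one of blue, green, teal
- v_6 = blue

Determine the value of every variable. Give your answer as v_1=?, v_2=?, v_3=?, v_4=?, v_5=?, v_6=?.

v_2 has just one choice, so v_2 = green. Eliminate green elsewhere: v_1, v_5.
That leaves v_6 = blue. Eliminate blue elsewhere: v_4, v_5.
That leaves v_1 = orange. So v_4 can't be orange.
v_4 has just one choice, so v_4 = white.
That leaves v_5 = teal. Remove teal from v_3.
That leaves v_3 = red.

v_1=orange, v_2=green, v_3=red, v_4=white, v_5=teal, v_6=blue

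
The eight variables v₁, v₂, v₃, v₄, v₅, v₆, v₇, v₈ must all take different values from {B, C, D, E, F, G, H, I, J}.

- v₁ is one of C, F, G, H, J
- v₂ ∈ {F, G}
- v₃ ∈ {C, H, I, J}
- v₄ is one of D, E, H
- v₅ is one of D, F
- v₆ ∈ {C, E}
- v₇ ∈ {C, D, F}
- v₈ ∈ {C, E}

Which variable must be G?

The 8 variables draw from only 8 values {C, D, E, F, G, H, I, J}, so each is used; only v₃ can be I, hence v₃ = I.
The 7 still-open variables together cover exactly {C, D, E, F, G, H, J} — 7 values for 7 variables — and J appears only in v₁'s list, so v₁ = J.
The 6 still-open variables together cover exactly {C, D, E, F, G, H} — 6 values for 6 variables — and G appears only in v₂'s list, so v₂ = G.

v₂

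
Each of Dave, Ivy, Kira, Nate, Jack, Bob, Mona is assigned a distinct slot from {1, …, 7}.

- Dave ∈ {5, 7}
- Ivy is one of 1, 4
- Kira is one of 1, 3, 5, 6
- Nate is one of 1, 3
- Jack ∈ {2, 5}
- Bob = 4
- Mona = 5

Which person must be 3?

Bob's domain is down to {4}, so Bob = 4. Strike 4 from Ivy.
That leaves Mona = 5. Eliminate 5 elsewhere: Dave, Kira, Jack.
Dave must be 7 (only option left).
That leaves Ivy = 1. So Kira, Nate can't be 1.
So 3 goes to Nate.

Nate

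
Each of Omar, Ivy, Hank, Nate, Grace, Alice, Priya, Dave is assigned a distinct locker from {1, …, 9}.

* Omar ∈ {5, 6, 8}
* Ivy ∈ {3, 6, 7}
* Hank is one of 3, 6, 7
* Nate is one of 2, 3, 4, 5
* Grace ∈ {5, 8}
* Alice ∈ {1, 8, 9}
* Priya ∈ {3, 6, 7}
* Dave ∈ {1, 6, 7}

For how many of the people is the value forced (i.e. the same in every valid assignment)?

The 3 variables Ivy, Hank, Priya are confined to {3, 6, 7}, which locks those values in; drop them from Omar, Nate, Dave.
Dave's domain is down to {1}, so Dave = 1. So Alice can't be 1.
The 2 variables Omar and Grace are confined to {5, 8}, which locks those values in; drop them from Nate, Alice.
Alice has just one choice, so Alice = 9.
Determined: Alice=9, Dave=1. The other people each still have more than one consistent value. That makes 2.

2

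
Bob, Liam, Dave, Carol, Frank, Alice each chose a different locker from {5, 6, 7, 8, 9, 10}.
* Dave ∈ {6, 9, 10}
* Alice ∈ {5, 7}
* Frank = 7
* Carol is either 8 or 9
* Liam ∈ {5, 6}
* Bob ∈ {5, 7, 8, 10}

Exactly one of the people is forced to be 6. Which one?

Frank has just one choice, so Frank = 7. So Bob, Alice can't be 7.
Alice's domain is down to {5}, so Alice = 5. Eliminate 5 elsewhere: Bob, Liam.
So 6 goes to Liam.

Liam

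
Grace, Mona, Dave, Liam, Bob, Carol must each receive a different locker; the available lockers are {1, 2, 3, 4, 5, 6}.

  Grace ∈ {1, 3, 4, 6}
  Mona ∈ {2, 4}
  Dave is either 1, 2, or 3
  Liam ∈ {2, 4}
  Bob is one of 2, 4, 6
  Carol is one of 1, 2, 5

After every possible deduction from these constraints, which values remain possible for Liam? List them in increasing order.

The 6 variables together cover exactly {1, 2, 3, 4, 5, 6} — 6 values for 6 variables — and 5 appears only in Carol's list, so Carol = 5.
Mona and Liam share exactly the 2 values {2, 4}; by pigeonhole those values go to them, so strike 2, 4 from Grace, Dave, Bob.
That leaves Bob = 6. So Grace can't be 6.
No further eliminations apply; Liam can still be any of 2, 4.

2, 4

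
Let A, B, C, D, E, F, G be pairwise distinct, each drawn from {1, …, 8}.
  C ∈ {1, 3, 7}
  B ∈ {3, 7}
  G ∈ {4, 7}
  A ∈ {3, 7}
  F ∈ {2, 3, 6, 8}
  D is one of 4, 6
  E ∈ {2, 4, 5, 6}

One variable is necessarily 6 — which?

D

A and B share exactly the 2 values {3, 7}; by pigeonhole those values go to them, so strike 3, 7 from C, F, G.
C has just one choice, so C = 1.
That leaves G = 4. So D, E can't be 4.
So 6 goes to D.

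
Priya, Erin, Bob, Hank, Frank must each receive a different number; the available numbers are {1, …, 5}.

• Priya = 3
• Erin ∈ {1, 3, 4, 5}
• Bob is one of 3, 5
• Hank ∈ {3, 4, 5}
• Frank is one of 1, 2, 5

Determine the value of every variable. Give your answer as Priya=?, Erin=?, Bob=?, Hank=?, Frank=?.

Priya=3, Erin=1, Bob=5, Hank=4, Frank=2

Priya's domain is down to {3}, so Priya = 3. Strike 3 from Erin, Bob, Hank.
Bob has just one choice, so Bob = 5. Strike 5 from Erin, Hank, Frank.
Hank must be 4 (only option left). So Erin can't be 4.
Erin has just one choice, so Erin = 1. Strike 1 from Frank.
That leaves Frank = 2.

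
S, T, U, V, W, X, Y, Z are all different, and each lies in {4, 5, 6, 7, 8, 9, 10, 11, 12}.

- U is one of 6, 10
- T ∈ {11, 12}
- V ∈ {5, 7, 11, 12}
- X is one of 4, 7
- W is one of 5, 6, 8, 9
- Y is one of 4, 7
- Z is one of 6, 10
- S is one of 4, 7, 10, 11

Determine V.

U and Z share exactly the 2 values {6, 10}; by pigeonhole those values go to them, so strike 6, 10 from S, W.
The 2 variables X and Y are confined to {4, 7}, which locks those values in; drop them from S, V.
That leaves S = 11. Eliminate 11 elsewhere: T, V.
That leaves T = 12. Eliminate 12 elsewhere: V.
So V = 5.

5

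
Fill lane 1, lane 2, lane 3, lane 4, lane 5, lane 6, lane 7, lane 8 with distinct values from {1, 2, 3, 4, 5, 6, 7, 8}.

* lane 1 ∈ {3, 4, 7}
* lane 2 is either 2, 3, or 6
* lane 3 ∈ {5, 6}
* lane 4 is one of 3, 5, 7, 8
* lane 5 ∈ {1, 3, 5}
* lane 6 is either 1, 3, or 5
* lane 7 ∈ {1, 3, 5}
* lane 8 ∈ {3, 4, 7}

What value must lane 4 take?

8

The 8 variables draw from only 8 values {1, 2, 3, 4, 5, 6, 7, 8}, so each is used; only lane 2 can be 2, hence lane 2 = 2.
The 7 still-open variables draw from only 7 values {1, 3, 4, 5, 6, 7, 8}, so each is used; only lane 3 can be 6, hence lane 3 = 6.
The 6 still-open variables together cover exactly {1, 3, 4, 5, 7, 8} — 6 values for 6 variables — and 8 appears only in lane 4's list, so lane 4 = 8.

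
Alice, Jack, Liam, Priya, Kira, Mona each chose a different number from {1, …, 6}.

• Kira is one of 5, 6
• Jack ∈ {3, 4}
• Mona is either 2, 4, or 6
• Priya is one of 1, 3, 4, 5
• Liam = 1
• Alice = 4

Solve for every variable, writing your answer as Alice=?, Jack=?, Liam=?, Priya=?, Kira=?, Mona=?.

Alice=4, Jack=3, Liam=1, Priya=5, Kira=6, Mona=2

Alice has just one choice, so Alice = 4. Strike 4 from Jack, Priya, Mona.
Jack must be 3 (only option left). Eliminate 3 elsewhere: Priya.
That leaves Liam = 1. So Priya can't be 1.
That leaves Priya = 5. Strike 5 from Kira.
Kira has just one choice, so Kira = 6. Eliminate 6 elsewhere: Mona.
Mona must be 2 (only option left).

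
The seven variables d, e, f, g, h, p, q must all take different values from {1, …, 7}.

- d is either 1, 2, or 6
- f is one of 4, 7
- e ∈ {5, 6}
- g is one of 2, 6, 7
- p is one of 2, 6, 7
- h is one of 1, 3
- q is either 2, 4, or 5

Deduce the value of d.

1

The 7 variables draw from only 7 values {1, 2, 3, 4, 5, 6, 7}, so each is used; only h can be 3, hence h = 3.
The 6 still-open variables together cover exactly {1, 2, 4, 5, 6, 7} — 6 values for 6 variables — and 1 appears only in d's list, so d = 1.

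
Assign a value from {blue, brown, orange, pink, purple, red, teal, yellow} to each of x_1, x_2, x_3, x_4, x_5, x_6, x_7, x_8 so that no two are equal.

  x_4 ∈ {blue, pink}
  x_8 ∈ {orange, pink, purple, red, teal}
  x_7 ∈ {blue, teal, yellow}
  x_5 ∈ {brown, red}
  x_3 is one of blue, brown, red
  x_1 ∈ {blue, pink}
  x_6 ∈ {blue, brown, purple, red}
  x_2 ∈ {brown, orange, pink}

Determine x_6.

purple

Among the 8 variables, yellow fits only x_7 (and all 8 values in {blue, brown, orange, pink, purple, red, teal, yellow} must be used), so x_7 = yellow.
The 7 still-open variables draw from only 7 values {blue, brown, orange, pink, purple, red, teal}, so each is used; only x_8 can be teal, hence x_8 = teal.
The 6 still-open variables draw from only 6 values {blue, brown, orange, pink, purple, red}, so each is used; only x_2 can be orange, hence x_2 = orange.
The 5 still-open variables together cover exactly {blue, brown, pink, purple, red} — 5 values for 5 variables — and purple appears only in x_6's list, so x_6 = purple.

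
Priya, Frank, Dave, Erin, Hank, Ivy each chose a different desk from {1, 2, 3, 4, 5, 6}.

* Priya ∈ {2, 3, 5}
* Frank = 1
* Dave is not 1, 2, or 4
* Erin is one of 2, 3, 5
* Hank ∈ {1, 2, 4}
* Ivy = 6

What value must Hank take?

Frank's domain is down to {1}, so Frank = 1. So Hank can't be 1.
Ivy's domain is down to {6}, so Ivy = 6. Strike 6 from Dave.
The 4 still-open variables draw from only 4 values {2, 3, 4, 5}, so each is used; only Hank can be 4, hence Hank = 4.

4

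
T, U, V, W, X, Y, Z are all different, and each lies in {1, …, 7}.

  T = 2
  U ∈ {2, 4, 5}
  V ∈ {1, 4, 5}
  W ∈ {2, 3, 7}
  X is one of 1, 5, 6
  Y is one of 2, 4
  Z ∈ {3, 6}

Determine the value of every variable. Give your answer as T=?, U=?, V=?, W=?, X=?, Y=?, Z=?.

T=2, U=5, V=1, W=7, X=6, Y=4, Z=3

T's domain is down to {2}, so T = 2. Eliminate 2 elsewhere: U, W, Y.
That leaves Y = 4. So U, V can't be 4.
U must be 5 (only option left). Strike 5 from V, X.
V's domain is down to {1}, so V = 1. So X can't be 1.
X's domain is down to {6}, so X = 6. Strike 6 from Z.
Z's domain is down to {3}, so Z = 3. Eliminate 3 elsewhere: W.
W has just one choice, so W = 7.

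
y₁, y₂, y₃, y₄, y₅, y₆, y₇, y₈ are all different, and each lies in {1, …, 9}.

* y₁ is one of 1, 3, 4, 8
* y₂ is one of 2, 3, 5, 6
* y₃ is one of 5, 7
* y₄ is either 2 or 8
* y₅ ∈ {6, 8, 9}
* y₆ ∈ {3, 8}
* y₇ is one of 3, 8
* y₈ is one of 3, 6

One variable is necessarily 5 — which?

y₂

y₆ and y₇ between them cover only {3, 8} — a naked pair. Remove those values from y₁, y₂, y₄, y₅, y₈.
That leaves y₄ = 2. So y₂ can't be 2.
That leaves y₈ = 6. Eliminate 6 elsewhere: y₂, y₅.
So 5 goes to y₂.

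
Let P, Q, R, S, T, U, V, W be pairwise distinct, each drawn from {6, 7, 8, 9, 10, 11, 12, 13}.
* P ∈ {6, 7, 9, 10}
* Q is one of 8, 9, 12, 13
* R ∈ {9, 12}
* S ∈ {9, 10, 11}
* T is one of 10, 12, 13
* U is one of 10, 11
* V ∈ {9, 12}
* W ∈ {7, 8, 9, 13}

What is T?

The 8 variables together cover exactly {6, 7, 8, 9, 10, 11, 12, 13} — 8 values for 8 variables — and 6 appears only in P's list, so P = 6.
Among the 7 still-open variables, 7 fits only W (and all 7 values in {7, 8, 9, 10, 11, 12, 13} must be used), so W = 7.
The 6 still-open variables together cover exactly {8, 9, 10, 11, 12, 13} — 6 values for 6 variables — and 8 appears only in Q's list, so Q = 8.
The 5 still-open variables together cover exactly {9, 10, 11, 12, 13} — 5 values for 5 variables — and 13 appears only in T's list, so T = 13.

13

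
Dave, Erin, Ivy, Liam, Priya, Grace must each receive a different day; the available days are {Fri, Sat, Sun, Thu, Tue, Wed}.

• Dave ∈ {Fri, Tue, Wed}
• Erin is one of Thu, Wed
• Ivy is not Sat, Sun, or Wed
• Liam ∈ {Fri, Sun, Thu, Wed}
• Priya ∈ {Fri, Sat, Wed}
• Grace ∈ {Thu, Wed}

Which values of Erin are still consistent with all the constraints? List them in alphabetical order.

Thu, Wed

The 6 variables together cover exactly {Fri, Sat, Sun, Thu, Tue, Wed} — 6 values for 6 variables — and Sat appears only in Priya's list, so Priya = Sat.
The 5 still-open variables draw from only 5 values {Fri, Sun, Thu, Tue, Wed}, so each is used; only Liam can be Sun, hence Liam = Sun.
The 2 variables Erin and Grace are confined to {Thu, Wed}, which locks those values in; drop them from Dave, Ivy.
No further eliminations apply; Erin can still be any of Thu, Wed.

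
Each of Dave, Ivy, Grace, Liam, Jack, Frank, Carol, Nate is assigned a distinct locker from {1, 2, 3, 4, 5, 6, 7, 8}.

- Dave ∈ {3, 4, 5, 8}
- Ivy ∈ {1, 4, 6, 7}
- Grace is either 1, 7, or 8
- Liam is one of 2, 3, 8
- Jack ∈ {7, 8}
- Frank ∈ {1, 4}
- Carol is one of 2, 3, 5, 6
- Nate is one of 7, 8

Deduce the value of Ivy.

Jack and Nate between them cover only {7, 8} — a naked pair. Remove those values from Dave, Ivy, Grace, Liam.
That leaves Grace = 1. So Ivy, Frank can't be 1.
That leaves Frank = 4. Remove 4 from Dave, Ivy.
So Ivy = 6.

6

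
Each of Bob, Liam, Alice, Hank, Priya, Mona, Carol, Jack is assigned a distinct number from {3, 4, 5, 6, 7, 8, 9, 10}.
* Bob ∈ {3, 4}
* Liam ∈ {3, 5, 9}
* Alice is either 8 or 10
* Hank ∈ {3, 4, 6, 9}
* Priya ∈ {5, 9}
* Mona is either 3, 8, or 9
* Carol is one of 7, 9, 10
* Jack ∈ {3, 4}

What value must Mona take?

The 8 variables together cover exactly {3, 4, 5, 6, 7, 8, 9, 10} — 8 values for 8 variables — and 6 appears only in Hank's list, so Hank = 6.
The 7 still-open variables together cover exactly {3, 4, 5, 7, 8, 9, 10} — 7 values for 7 variables — and 7 appears only in Carol's list, so Carol = 7.
The 6 still-open variables draw from only 6 values {3, 4, 5, 8, 9, 10}, so each is used; only Alice can be 10, hence Alice = 10.
Among the 5 still-open variables, 8 fits only Mona (and all 5 values in {3, 4, 5, 8, 9} must be used), so Mona = 8.

8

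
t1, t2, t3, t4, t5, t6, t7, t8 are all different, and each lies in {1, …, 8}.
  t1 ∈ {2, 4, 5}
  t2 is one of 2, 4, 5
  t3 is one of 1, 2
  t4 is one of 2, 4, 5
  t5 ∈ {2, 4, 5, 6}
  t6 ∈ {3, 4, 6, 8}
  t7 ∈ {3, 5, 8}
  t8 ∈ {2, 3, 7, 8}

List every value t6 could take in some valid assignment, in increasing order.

The 8 variables draw from only 8 values {1, 2, 3, 4, 5, 6, 7, 8}, so each is used; only t3 can be 1, hence t3 = 1.
The 7 still-open variables together cover exactly {2, 3, 4, 5, 6, 7, 8} — 7 values for 7 variables — and 7 appears only in t8's list, so t8 = 7.
t1, t2, t4 share exactly the 3 values {2, 4, 5}; by pigeonhole those values go to them, so strike 2, 4, 5 from t5, t6, t7.
t5's domain is down to {6}, so t5 = 6. Eliminate 6 elsewhere: t6.
No further eliminations apply; t6 can still be any of 3, 8.

3, 8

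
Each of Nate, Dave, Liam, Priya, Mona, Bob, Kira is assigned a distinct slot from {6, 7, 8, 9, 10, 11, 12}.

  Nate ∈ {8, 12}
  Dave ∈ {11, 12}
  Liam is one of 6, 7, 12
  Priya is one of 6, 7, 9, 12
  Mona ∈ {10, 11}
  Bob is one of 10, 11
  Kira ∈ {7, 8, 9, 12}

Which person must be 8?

Nate

Mona and Bob between them cover only {10, 11} — a naked pair. Remove those values from Dave.
That leaves Dave = 12. Remove 12 from Nate, Liam, Priya, Kira.
So 8 goes to Nate.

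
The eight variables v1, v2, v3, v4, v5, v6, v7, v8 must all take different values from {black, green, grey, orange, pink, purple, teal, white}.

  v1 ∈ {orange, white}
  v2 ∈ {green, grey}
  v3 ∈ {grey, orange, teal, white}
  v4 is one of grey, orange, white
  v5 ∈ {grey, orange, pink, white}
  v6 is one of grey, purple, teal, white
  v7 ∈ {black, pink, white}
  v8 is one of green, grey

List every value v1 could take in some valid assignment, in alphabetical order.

orange, white

The 8 variables draw from only 8 values {black, green, grey, orange, pink, purple, teal, white}, so each is used; only v7 can be black, hence v7 = black.
The 7 still-open variables draw from only 7 values {green, grey, orange, pink, purple, teal, white}, so each is used; only v5 can be pink, hence v5 = pink.
The 6 still-open variables draw from only 6 values {green, grey, orange, purple, teal, white}, so each is used; only v6 can be purple, hence v6 = purple.
The 5 still-open variables draw from only 5 values {green, grey, orange, teal, white}, so each is used; only v3 can be teal, hence v3 = teal.
v2 and v8 share exactly the 2 values {green, grey}; by pigeonhole those values go to them, so strike green, grey from v4.
No further eliminations apply; v1 can still be any of orange, white.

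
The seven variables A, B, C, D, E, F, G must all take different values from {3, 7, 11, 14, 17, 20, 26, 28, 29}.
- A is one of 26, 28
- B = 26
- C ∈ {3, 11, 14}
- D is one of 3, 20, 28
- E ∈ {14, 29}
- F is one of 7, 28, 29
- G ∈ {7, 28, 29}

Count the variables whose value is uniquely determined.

3

B has just one choice, so B = 26. Eliminate 26 elsewhere: A.
A's domain is down to {28}, so A = 28. Strike 28 from D, F, G.
The 2 variables F and G are confined to {7, 29}, which locks those values in; drop them from E.
That leaves E = 14. Remove 14 from C.
Determined: A=28, B=26, E=14. The other variables each still have more than one consistent value. That makes 3.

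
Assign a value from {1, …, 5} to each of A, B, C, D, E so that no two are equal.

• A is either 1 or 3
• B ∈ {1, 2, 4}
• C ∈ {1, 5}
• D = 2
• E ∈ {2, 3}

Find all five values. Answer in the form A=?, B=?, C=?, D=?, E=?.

A=1, B=4, C=5, D=2, E=3

D's domain is down to {2}, so D = 2. So B, E can't be 2.
E must be 3 (only option left). Strike 3 from A.
A's domain is down to {1}, so A = 1. Remove 1 from B, C.
B must be 4 (only option left).
C has just one choice, so C = 5.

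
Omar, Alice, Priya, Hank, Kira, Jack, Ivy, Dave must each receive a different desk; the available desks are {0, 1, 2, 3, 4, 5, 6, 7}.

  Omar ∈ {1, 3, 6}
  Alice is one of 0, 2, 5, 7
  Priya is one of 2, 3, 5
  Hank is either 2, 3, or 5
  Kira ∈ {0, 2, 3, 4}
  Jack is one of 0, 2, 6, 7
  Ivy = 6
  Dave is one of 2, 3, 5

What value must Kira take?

4

Ivy's domain is down to {6}, so Ivy = 6. Remove 6 from Omar, Jack.
Among the 7 still-open variables, 1 fits only Omar (and all 7 values in {0, 1, 2, 3, 4, 5, 7} must be used), so Omar = 1.
The 6 still-open variables together cover exactly {0, 2, 3, 4, 5, 7} — 6 values for 6 variables — and 4 appears only in Kira's list, so Kira = 4.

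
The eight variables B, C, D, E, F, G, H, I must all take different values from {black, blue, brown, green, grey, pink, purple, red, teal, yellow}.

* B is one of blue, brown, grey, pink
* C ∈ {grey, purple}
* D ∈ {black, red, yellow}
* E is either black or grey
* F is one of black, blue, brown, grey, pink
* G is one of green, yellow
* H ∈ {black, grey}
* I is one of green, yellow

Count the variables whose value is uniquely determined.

The 2 variables E and H are confined to {black, grey}, which locks those values in; drop them from B, C, D, F.
C has just one choice, so C = purple.
The 2 variables G and I are confined to {green, yellow}, which locks those values in; drop them from D.
D has just one choice, so D = red.
Determined: C=purple, D=red. The other variables each still have more than one consistent value. That makes 2.

2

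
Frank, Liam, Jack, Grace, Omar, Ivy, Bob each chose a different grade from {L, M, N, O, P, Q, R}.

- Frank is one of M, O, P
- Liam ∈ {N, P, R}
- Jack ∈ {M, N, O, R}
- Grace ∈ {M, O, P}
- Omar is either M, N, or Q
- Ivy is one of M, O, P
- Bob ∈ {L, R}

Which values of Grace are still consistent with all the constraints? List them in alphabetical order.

M, O, P

Among the 7 variables, L fits only Bob (and all 7 values in {L, M, N, O, P, Q, R} must be used), so Bob = L.
The 6 still-open variables draw from only 6 values {M, N, O, P, Q, R}, so each is used; only Omar can be Q, hence Omar = Q.
Frank, Grace, Ivy share exactly the 3 values {M, O, P}; by pigeonhole those values go to them, so strike M, O, P from Liam, Jack.
No further eliminations apply; Grace can still be any of M, O, P.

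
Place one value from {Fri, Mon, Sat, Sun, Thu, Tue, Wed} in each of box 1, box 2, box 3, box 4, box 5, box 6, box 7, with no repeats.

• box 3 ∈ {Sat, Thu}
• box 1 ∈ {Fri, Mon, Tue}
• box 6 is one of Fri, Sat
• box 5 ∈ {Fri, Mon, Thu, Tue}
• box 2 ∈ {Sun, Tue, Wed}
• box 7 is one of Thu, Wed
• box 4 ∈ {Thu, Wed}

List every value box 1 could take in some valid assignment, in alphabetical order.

The 7 variables draw from only 7 values {Fri, Mon, Sat, Sun, Thu, Tue, Wed}, so each is used; only box 2 can be Sun, hence box 2 = Sun.
The 2 variables box 4 and box 7 are confined to {Thu, Wed}, which locks those values in; drop them from box 3, box 5.
box 3 has just one choice, so box 3 = Sat. So box 6 can't be Sat.
That leaves box 6 = Fri. Remove Fri from box 1, box 5.
No further eliminations apply; box 1 can still be any of Mon, Tue.

Mon, Tue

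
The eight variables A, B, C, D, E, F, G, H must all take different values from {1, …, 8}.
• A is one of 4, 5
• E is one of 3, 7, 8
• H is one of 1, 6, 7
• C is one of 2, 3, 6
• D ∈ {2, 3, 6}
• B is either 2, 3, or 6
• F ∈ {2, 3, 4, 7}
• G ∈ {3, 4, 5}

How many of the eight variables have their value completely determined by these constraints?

The 8 variables together cover exactly {1, 2, 3, 4, 5, 6, 7, 8} — 8 values for 8 variables — and 1 appears only in H's list, so H = 1.
The 7 still-open variables together cover exactly {2, 3, 4, 5, 6, 7, 8} — 7 values for 7 variables — and 8 appears only in E's list, so E = 8.
The 6 still-open variables together cover exactly {2, 3, 4, 5, 6, 7} — 6 values for 6 variables — and 7 appears only in F's list, so F = 7.
The 3 variables B, C, D are confined to {2, 3, 6}, which locks those values in; drop them from G.
Determined: E=8, F=7, H=1. The other variables each still have more than one consistent value. That makes 3.

3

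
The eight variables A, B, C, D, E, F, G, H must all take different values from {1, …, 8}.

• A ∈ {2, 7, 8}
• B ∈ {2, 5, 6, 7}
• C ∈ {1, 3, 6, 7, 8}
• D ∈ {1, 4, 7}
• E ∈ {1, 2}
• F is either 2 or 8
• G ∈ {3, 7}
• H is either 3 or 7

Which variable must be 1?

Among the 8 variables, 4 fits only D (and all 8 values in {1, 2, 3, 4, 5, 6, 7, 8} must be used), so D = 4.
Among the 7 still-open variables, 5 fits only B (and all 7 values in {1, 2, 3, 5, 6, 7, 8} must be used), so B = 5.
The 6 still-open variables draw from only 6 values {1, 2, 3, 6, 7, 8}, so each is used; only C can be 6, hence C = 6.
The 5 still-open variables together cover exactly {1, 2, 3, 7, 8} — 5 values for 5 variables — and 1 appears only in E's list, so E = 1.

E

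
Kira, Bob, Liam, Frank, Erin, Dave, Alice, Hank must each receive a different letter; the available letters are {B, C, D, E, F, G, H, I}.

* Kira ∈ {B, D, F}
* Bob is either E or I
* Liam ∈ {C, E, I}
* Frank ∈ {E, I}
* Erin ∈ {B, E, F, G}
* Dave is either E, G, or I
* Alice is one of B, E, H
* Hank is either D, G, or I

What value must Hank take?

Among the 8 variables, C fits only Liam (and all 8 values in {B, C, D, E, F, G, H, I} must be used), so Liam = C.
The 7 still-open variables draw from only 7 values {B, D, E, F, G, H, I}, so each is used; only Alice can be H, hence Alice = H.
Bob and Frank between them cover only {E, I} — a naked pair. Remove those values from Erin, Dave, Hank.
That leaves Dave = G. Strike G from Erin, Hank.
So Hank = D.

D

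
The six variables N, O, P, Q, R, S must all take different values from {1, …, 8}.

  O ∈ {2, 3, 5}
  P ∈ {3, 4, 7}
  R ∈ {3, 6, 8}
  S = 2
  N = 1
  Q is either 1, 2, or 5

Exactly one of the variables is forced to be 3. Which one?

O

N must be 1 (only option left). Strike 1 from Q.
S must be 2 (only option left). So O, Q can't be 2.
Q has just one choice, so Q = 5. Remove 5 from O.
So 3 goes to O.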